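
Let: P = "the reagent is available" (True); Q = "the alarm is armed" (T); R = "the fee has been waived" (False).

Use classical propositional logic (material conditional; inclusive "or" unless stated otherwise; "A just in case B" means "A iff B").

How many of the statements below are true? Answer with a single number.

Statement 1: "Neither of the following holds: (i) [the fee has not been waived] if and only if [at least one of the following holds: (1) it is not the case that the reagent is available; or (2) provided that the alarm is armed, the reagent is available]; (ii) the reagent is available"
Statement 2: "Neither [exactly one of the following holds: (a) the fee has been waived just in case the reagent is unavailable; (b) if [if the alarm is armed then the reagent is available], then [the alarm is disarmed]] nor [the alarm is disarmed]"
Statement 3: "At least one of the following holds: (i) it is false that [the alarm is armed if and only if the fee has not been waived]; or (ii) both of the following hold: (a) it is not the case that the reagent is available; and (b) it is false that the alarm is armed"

0

Statement 1: This is (¬R ↔ (¬P ∨ (Q → P))) ↓ P.

¬R = ¬F = T
¬P = ¬T = F
Q → P = T → T = T
¬P ∨ (Q → P) = F ∨ T = T
¬R ↔ (¬P ∨ (Q → P)) = T ↔ T = T
(¬R ↔ (¬P ∨ (Q → P))) ↓ P = T ↓ T = F
So Statement 1 is false.

Statement 2: In symbols: ((R ↔ ¬P) ⊕ ((Q → P) → ¬Q)) ↓ ¬Q

¬P = ¬T = F
R ↔ ¬P = F ↔ F = T
Q → P = T → T = T
¬Q = ¬T = F
(Q → P) → ¬Q = T → F = F
(R ↔ ¬P) ⊕ ((Q → P) → ¬Q) = T ⊕ F = T
¬Q = ¬T = F
((R ↔ ¬P) ⊕ ((Q → P) → ¬Q)) ↓ ¬Q = T ↓ F = F
Hence Statement 2 is false.

Statement 3: In symbols: ¬(Q ↔ ¬R) ∨ (¬P ∧ ¬Q)

¬R = ¬F = T
Q ↔ ¬R = T ↔ T = T
¬(Q ↔ ¬R) = ¬T = F
¬P = ¬T = F
¬Q = ¬T = F
¬P ∧ ¬Q = F ∧ F = F
¬(Q ↔ ¬R) ∨ (¬P ∧ ¬Q) = F ∨ F = F
So Statement 3 is false.

0 of the 3 statements are true (none).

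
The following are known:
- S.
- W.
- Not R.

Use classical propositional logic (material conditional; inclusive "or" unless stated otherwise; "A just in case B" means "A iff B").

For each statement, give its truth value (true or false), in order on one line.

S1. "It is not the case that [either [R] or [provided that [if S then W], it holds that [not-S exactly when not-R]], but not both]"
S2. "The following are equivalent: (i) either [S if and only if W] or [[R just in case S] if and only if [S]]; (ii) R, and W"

S1: This is ~(R xor ((S -> W) -> (~S <-> ~R))).

S -> W = T -> T = T
~S = ~T = F
~R = ~F = T
~S <-> ~R = F <-> T = F
(S -> W) -> (~S <-> ~R) = T -> F = F
R xor ((S -> W) -> (~S <-> ~R)) = F xor F = F
~(R xor ((S -> W) -> (~S <-> ~R))) = ~F = T
Thus S1 is true.

S2: Parsed as ((S <-> W) | ((R <-> S) <-> S)) <-> (R & W)

S <-> W = T <-> T = T
R <-> S = F <-> T = F
(R <-> S) <-> S = F <-> T = F
(S <-> W) | ((R <-> S) <-> S) = T | F = T
R & W = F & T = F
((S <-> W) | ((R <-> S) <-> S)) <-> (R & W) = T <-> F = F
So S2 is false.

S1 T; S2 F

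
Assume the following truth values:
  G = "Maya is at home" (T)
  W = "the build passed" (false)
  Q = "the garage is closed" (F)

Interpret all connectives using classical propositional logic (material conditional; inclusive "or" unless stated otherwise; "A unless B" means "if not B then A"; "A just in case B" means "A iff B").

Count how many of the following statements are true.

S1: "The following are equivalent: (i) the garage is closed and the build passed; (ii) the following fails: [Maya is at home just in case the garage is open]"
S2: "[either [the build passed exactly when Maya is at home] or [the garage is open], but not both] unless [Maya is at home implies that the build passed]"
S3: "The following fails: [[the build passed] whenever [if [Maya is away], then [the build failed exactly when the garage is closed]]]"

3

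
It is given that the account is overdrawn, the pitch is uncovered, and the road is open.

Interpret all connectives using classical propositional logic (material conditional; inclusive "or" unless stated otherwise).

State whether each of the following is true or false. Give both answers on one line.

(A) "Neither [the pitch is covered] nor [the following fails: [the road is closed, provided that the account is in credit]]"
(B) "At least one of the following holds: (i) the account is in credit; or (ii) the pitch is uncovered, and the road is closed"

Let N = "the pitch is covered" (F), V = "the account is overdrawn" (T), P = "the road is closed" (F).

(A): Formalization: N ↓ ¬(¬V → P)

¬V = ¬T = F
¬V → P = F → F = T
¬(¬V → P) = ¬T = F
N ↓ ¬(¬V → P) = F ↓ F = T
So (A) is true.

(B): In symbols: ¬V ∨ (¬N ∧ P)

¬V = ¬T = F
¬N = ¬F = T
¬N ∧ P = T ∧ F = F
¬V ∨ (¬N ∧ P) = F ∨ F = F
Hence (B) is false.

(A) True, (B) False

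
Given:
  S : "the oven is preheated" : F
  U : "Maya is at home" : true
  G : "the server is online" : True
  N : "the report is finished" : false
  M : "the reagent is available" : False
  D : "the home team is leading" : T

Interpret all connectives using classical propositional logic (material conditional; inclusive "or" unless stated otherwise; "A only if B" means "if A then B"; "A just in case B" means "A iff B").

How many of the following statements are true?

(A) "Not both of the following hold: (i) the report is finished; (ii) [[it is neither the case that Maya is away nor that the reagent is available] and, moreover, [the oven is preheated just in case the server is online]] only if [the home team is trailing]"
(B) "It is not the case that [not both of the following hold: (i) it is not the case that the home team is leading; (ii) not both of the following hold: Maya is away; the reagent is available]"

(A): Parsed as N nand (((~U nor M) & (S <-> G)) -> ~D)

~U = ~T = F
~U nor M = F nor F = T
S <-> G = F <-> T = F
(~U nor M) & (S <-> G) = T & F = F
~D = ~T = F
((~U nor M) & (S <-> G)) -> ~D = F -> F = T
N nand (((~U nor M) & (S <-> G)) -> ~D) = F nand T = T
So (A) is true.

(B): In symbols: ~(~D nand (~U nand M))

~D = ~T = F
~U = ~T = F
~U nand M = F nand F = T
~D nand (~U nand M) = F nand T = T
~(~D nand (~U nand M)) = ~T = F
Hence (B) is false.

True statements: 1 ((A)).

1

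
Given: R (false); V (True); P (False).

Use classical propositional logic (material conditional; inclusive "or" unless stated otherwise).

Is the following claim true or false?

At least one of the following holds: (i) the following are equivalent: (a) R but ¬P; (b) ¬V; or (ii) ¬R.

true

Values: R=F, P=F, V=T.
This is ((R & ~P) <-> ~V) | ~R.

~P = ~F = T
R & ~P = F & T = F
~V = ~T = F
(R & ~P) <-> ~V = F <-> F = T
~R = ~F = T
((R & ~P) <-> ~V) | ~R = T | T = T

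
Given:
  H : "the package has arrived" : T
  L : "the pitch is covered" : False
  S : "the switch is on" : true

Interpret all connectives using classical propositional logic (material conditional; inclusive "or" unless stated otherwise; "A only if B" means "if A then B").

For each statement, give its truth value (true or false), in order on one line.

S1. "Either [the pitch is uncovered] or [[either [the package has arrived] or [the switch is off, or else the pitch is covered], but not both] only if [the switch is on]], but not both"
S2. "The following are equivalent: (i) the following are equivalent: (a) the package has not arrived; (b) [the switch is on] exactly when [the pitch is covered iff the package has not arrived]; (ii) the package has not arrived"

S1: This is ¬L ⊕ ((H ⊕ (¬S ∨ L)) → S).

¬L = ¬F = T
¬S = ¬T = F
¬S ∨ L = F ∨ F = F
H ⊕ (¬S ∨ L) = T ⊕ F = T
(H ⊕ (¬S ∨ L)) → S = T → T = T
¬L ⊕ ((H ⊕ (¬S ∨ L)) → S) = T ⊕ T = F
So S1 is false.

S2: This is (¬H ↔ (S ↔ (L ↔ ¬H))) ↔ ¬H.

¬H = ¬T = F
¬H = ¬T = F
L ↔ ¬H = F ↔ F = T
S ↔ (L ↔ ¬H) = T ↔ T = T
¬H ↔ (S ↔ (L ↔ ¬H)) = F ↔ T = F
¬H = ¬T = F
(¬H ↔ (S ↔ (L ↔ ¬H))) ↔ ¬H = F ↔ F = T
Thus S2 is true.

S1 F; S2 T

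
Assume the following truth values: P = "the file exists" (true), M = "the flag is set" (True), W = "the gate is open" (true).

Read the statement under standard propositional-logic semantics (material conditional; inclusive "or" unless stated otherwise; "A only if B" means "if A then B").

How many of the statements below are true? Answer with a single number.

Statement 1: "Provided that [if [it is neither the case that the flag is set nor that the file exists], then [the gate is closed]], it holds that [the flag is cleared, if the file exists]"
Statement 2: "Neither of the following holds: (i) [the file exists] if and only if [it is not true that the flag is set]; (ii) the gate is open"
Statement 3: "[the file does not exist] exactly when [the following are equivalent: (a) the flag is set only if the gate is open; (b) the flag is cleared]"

1

Statement 1: In symbols: ((M ↓ P) → ¬W) → (P → ¬M)

M ↓ P = T ↓ T = F
¬W = ¬T = F
(M ↓ P) → ¬W = F → F = T
¬M = ¬T = F
P → ¬M = T → F = F
((M ↓ P) → ¬W) → (P → ¬M) = T → F = F
So Statement 1 is false.

Statement 2: Formalization: (P ↔ ¬M) ↓ W

¬M = ¬T = F
P ↔ ¬M = T ↔ F = F
(P ↔ ¬M) ↓ W = F ↓ T = F
Thus Statement 2 is false.

Statement 3: This is ¬P ↔ ((M → W) ↔ ¬M).

¬P = ¬T = F
M → W = T → T = T
¬M = ¬T = F
(M → W) ↔ ¬M = T ↔ F = F
¬P ↔ ((M → W) ↔ ¬M) = F ↔ F = T
So Statement 3 is true.

Count: 1.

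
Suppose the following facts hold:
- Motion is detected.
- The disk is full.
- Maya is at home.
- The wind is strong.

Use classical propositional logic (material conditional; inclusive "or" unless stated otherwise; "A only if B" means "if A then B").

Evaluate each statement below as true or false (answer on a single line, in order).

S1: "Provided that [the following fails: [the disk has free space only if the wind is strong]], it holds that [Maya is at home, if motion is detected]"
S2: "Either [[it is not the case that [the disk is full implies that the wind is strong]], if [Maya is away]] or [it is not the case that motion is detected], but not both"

S1 True / S2 True

Let Q = "the disk is full" (T), S = "the wind is strong" (T), P = "motion is detected" (T), R = "Maya is at home" (T).

S1: Formalization: ~(~Q -> S) -> (P -> R)

~Q = ~T = F
~Q -> S = F -> T = T
~(~Q -> S) = ~T = F
P -> R = T -> T = T
~(~Q -> S) -> (P -> R) = F -> T = T
Thus S1 is true.

S2: Formalization: (~R -> ~(Q -> S)) xor ~P

~R = ~T = F
Q -> S = T -> T = T
~(Q -> S) = ~T = F
~R -> ~(Q -> S) = F -> F = T
~P = ~T = F
(~R -> ~(Q -> S)) xor ~P = T xor F = T
Thus S2 is true.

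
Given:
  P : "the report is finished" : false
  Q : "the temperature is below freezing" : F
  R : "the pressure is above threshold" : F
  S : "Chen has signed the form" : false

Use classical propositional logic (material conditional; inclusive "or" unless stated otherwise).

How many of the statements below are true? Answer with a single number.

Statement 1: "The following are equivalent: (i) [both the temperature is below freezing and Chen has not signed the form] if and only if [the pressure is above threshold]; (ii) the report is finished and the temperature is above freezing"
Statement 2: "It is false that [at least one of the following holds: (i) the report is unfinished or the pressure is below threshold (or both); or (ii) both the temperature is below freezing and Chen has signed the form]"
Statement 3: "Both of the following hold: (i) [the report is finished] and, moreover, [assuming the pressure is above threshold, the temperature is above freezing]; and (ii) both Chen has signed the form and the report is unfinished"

0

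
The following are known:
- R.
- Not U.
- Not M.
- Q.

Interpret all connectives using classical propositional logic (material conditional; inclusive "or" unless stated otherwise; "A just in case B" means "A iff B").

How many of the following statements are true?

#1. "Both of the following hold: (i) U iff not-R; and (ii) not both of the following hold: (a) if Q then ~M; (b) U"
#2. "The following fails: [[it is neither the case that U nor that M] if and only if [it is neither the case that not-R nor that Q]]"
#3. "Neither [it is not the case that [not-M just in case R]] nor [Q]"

#1: This is (U iff not R) and ((Q -> not M) nand U).

not R = not True = False
U iff not R = False iff False = True
not M = not False = True
Q -> not M = True -> True = True
(Q -> not M) nand U = True nand False = True
(U iff not R) and ((Q -> not M) nand U) = True and True = True
So #1 is true.

#2: This is not ((U nor M) iff (not R nor Q)).

U nor M = False nor False = True
not R = not True = False
not R nor Q = False nor True = False
(U nor M) iff (not R nor Q) = True iff False = False
not ((U nor M) iff (not R nor Q)) = not False = True
So #2 is true.

#3: This is not (not M iff R) nor Q.

not M = not False = True
not M iff R = True iff True = True
not (not M iff R) = not True = False
not (not M iff R) nor Q = False nor True = False
Thus #3 is false.

Count: 2.

2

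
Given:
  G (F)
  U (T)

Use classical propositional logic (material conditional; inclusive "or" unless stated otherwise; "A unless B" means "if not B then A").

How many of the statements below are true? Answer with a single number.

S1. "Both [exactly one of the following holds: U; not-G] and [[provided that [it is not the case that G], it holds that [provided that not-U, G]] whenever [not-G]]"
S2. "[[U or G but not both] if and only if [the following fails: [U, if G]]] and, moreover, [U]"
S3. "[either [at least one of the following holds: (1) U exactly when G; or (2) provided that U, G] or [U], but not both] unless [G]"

S1: In symbols: (U xor not G) and (not G -> (not G -> (not U -> G)))

not G = not False = True
U xor not G = True xor True = False
not G = not False = True
not G = not False = True
not U = not True = False
not U -> G = False -> False = True
not G -> (not U -> G) = True -> True = True
not G -> (not G -> (not U -> G)) = True -> True = True
(U xor not G) and (not G -> (not G -> (not U -> G))) = False and True = False
Hence S1 is false.

S2: In symbols: ((U xor G) iff not (G -> U)) and U

U xor G = True xor False = True
G -> U = False -> True = True
not (G -> U) = not True = False
(U xor G) iff not (G -> U) = True iff False = False
((U xor G) iff not (G -> U)) and U = False and True = False
So S2 is false.

S3: Parsed as (((U iff G) or (U -> G)) xor U) or G

U iff G = True iff False = False
U -> G = True -> False = False
(U iff G) or (U -> G) = False or False = False
((U iff G) or (U -> G)) xor U = False xor True = True
(((U iff G) or (U -> G)) xor U) or G = True or False = True
Thus S3 is true.

1 of the 3 statements is true.

1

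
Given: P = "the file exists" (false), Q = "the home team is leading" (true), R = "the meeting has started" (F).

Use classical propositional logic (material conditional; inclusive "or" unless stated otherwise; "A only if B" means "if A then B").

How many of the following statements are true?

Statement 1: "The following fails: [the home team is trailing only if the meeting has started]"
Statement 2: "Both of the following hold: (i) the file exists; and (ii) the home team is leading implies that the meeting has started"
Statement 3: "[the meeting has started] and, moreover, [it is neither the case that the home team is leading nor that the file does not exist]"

0

Statement 1: Parsed as ~(~Q -> R)

~Q = ~T = F
~Q -> R = F -> F = T
~(~Q -> R) = ~T = F
So Statement 1 is false.

Statement 2: Formalization: P & (Q -> R)

Q -> R = T -> F = F
P & (Q -> R) = F & F = F
Thus Statement 2 is false.

Statement 3: Parsed as R & (Q nor ~P)

~P = ~F = T
Q nor ~P = T nor T = F
R & (Q nor ~P) = F & F = F
Hence Statement 3 is false.

True statements: 0 (none).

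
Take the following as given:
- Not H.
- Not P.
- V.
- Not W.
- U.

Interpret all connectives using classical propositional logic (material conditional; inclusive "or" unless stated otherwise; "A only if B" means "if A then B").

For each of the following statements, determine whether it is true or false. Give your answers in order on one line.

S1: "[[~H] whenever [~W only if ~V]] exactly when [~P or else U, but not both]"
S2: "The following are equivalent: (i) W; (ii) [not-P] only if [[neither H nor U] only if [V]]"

S1: In symbols: ((¬W → ¬V) → ¬H) ↔ (¬P ⊕ U)

¬W = ¬F = T
¬V = ¬T = F
¬W → ¬V = T → F = F
¬H = ¬F = T
(¬W → ¬V) → ¬H = F → T = T
¬P = ¬F = T
¬P ⊕ U = T ⊕ T = F
((¬W → ¬V) → ¬H) ↔ (¬P ⊕ U) = T ↔ F = F
So S1 is false.

S2: Parsed as W ↔ (¬P → ((H ↓ U) → V))

¬P = ¬F = T
H ↓ U = F ↓ T = F
(H ↓ U) → V = F → T = T
¬P → ((H ↓ U) → V) = T → T = T
W ↔ (¬P → ((H ↓ U) → V)) = F ↔ T = F
Hence S2 is false.

S1 F; S2 F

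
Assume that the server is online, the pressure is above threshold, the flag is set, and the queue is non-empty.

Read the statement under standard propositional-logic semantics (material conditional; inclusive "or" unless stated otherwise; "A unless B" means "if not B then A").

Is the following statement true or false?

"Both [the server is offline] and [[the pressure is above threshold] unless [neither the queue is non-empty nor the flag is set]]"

False

Let M = "the server is online" (T), K = "the pressure is above threshold" (T), V = "the queue is empty" (F), L = "the flag is set" (T).
Formalization: ¬M ∧ (K ∨ (¬V ↓ L))

¬M = ¬T = F
¬V = ¬F = T
¬V ↓ L = T ↓ T = F
K ∨ (¬V ↓ L) = T ∨ F = T
¬M ∧ (K ∨ (¬V ↓ L)) = F ∧ T = F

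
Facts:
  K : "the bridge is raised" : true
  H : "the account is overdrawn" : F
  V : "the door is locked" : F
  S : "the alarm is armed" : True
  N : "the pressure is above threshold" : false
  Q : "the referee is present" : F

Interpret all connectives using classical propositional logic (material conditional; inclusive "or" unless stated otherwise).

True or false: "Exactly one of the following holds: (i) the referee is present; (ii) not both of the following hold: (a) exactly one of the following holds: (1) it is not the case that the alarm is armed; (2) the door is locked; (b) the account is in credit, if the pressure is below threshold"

True

Parsed as Q ⊕ ((¬S ⊕ V) ↑ (¬N → ¬H))

¬S = ¬T = F
¬S ⊕ V = F ⊕ F = F
¬N = ¬F = T
¬H = ¬F = T
¬N → ¬H = T → T = T
(¬S ⊕ V) ↑ (¬N → ¬H) = F ↑ T = T
Q ⊕ ((¬S ⊕ V) ↑ (¬N → ¬H)) = F ⊕ T = T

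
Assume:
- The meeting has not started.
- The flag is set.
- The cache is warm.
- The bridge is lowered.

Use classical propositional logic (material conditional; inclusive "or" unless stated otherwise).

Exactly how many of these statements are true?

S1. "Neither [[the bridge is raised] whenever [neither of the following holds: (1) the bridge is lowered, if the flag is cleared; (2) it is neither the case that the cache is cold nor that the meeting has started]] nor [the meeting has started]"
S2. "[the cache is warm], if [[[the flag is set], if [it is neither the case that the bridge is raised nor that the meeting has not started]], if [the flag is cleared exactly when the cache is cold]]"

Let U = "the flag is set" (T), L = "the bridge is raised" (F), V = "the cache is warm" (T), P = "the meeting has started" (F).

S1: Parsed as (((¬U → ¬L) ↓ (¬V ↓ P)) → L) ↓ P

¬U = ¬T = F
¬L = ¬F = T
¬U → ¬L = F → T = T
¬V = ¬T = F
¬V ↓ P = F ↓ F = T
(¬U → ¬L) ↓ (¬V ↓ P) = T ↓ T = F
((¬U → ¬L) ↓ (¬V ↓ P)) → L = F → F = T
(((¬U → ¬L) ↓ (¬V ↓ P)) → L) ↓ P = T ↓ F = F
Hence S1 is false.

S2: Parsed as ((¬U ↔ ¬V) → ((L ↓ ¬P) → U)) → V

¬U = ¬T = F
¬V = ¬T = F
¬U ↔ ¬V = F ↔ F = T
¬P = ¬F = T
L ↓ ¬P = F ↓ T = F
(L ↓ ¬P) → U = F → T = T
(¬U ↔ ¬V) → ((L ↓ ¬P) → U) = T → T = T
((¬U ↔ ¬V) → ((L ↓ ¬P) → U)) → V = T → T = T
Hence S2 is true.

Count: 1.

1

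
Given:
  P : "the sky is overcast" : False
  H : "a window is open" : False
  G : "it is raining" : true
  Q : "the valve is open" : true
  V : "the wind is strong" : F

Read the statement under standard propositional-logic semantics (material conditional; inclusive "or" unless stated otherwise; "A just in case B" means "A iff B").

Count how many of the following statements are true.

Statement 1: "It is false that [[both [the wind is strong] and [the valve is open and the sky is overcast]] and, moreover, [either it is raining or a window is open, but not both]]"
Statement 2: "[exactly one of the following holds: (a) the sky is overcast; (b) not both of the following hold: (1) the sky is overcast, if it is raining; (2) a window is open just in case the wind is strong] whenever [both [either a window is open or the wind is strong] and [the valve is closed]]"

2

Statement 1: This is ~((V & (Q & P)) & (G xor H)).

Q & P = T & F = F
V & (Q & P) = F & F = F
G xor H = T xor F = T
(V & (Q & P)) & (G xor H) = F & T = F
~((V & (Q & P)) & (G xor H)) = ~F = T
So Statement 1 is true.

Statement 2: Parsed as ((H | V) & ~Q) -> (P xor ((G -> P) nand (H <-> V)))

H | V = F | F = F
~Q = ~T = F
(H | V) & ~Q = F & F = F
G -> P = T -> F = F
H <-> V = F <-> F = T
(G -> P) nand (H <-> V) = F nand T = T
P xor ((G -> P) nand (H <-> V)) = F xor T = T
((H | V) & ~Q) -> (P xor ((G -> P) nand (H <-> V))) = F -> T = T
So Statement 2 is true.

2 of the 2 statements are true (Statement 1, Statement 2).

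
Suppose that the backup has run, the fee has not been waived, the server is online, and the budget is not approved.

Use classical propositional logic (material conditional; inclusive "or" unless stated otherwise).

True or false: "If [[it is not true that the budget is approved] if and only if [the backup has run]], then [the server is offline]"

Let V = "the budget is approved" (False), D = "the backup has run" (True), S = "the server is online" (True).
Parsed as (not V iff D) -> not S

not V = not False = True
not V iff D = True iff True = True
not S = not True = False
(not V iff D) -> not S = True -> False = False

false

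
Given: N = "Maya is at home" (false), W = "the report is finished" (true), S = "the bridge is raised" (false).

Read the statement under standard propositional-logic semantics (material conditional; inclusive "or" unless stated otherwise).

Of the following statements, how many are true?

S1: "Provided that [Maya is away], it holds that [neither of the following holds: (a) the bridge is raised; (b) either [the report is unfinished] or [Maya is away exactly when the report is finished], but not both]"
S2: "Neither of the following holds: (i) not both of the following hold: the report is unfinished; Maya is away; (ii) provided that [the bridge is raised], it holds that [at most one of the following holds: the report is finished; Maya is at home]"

S1: Parsed as not N -> (S nor (not W xor (not N iff W)))

not N = not False = True
not W = not True = False
not N = not False = True
not N iff W = True iff True = True
not W xor (not N iff W) = False xor True = True
S nor (not W xor (not N iff W)) = False nor True = False
not N -> (S nor (not W xor (not N iff W))) = True -> False = False
Thus S1 is false.

S2: This is (not W nand not N) nor (S -> (W nand N)).

not W = not True = False
not N = not False = True
not W nand not N = False nand True = True
W nand N = True nand False = True
S -> (W nand N) = False -> True = True
(not W nand not N) nor (S -> (W nand N)) = True nor True = False
Thus S2 is false.

0 of the 2 statements are true (none).

0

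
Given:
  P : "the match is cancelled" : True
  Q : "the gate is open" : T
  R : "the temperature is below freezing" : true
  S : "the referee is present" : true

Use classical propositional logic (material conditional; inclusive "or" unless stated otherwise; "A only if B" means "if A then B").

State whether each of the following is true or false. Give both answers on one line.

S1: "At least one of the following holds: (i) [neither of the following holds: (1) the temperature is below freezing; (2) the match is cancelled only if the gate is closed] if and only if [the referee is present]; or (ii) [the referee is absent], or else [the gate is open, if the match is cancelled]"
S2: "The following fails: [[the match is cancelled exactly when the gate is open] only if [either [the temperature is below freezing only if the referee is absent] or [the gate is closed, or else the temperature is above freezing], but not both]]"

S1: In symbols: ((R ↓ (P → ¬Q)) ↔ S) ∨ (¬S ∨ (P → Q))

¬Q = ¬T = F
P → ¬Q = T → F = F
R ↓ (P → ¬Q) = T ↓ F = F
(R ↓ (P → ¬Q)) ↔ S = F ↔ T = F
¬S = ¬T = F
P → Q = T → T = T
¬S ∨ (P → Q) = F ∨ T = T
((R ↓ (P → ¬Q)) ↔ S) ∨ (¬S ∨ (P → Q)) = F ∨ T = T
Hence S1 is true.

S2: Formalization: ¬((P ↔ Q) → ((R → ¬S) ⊕ (¬Q ∨ ¬R)))

P ↔ Q = T ↔ T = T
¬S = ¬T = F
R → ¬S = T → F = F
¬Q = ¬T = F
¬R = ¬T = F
¬Q ∨ ¬R = F ∨ F = F
(R → ¬S) ⊕ (¬Q ∨ ¬R) = F ⊕ F = F
(P ↔ Q) → ((R → ¬S) ⊕ (¬Q ∨ ¬R)) = T → F = F
¬((P ↔ Q) → ((R → ¬S) ⊕ (¬Q ∨ ¬R))) = ¬F = T
Hence S2 is true.

S1 True, S2 True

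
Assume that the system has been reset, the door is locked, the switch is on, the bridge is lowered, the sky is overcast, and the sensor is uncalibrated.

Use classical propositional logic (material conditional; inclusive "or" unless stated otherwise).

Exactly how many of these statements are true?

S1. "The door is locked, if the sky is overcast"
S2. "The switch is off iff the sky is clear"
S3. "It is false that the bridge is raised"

Let U = "the sky is overcast" (True), Q = "the door is locked" (True), R = "the switch is on" (True), S = "the bridge is raised" (False).

S1: Formalization: U -> Q

U -> Q = True -> True = True
Thus S1 is true.

S2: Formalization: not R iff not U

not R = not True = False
not U = not True = False
not R iff not U = False iff False = True
So S2 is true.

S3: Parsed as not S

not S = not False = True
Thus S3 is true.

3 of the 3 statements are true (S1, S2, S3).

3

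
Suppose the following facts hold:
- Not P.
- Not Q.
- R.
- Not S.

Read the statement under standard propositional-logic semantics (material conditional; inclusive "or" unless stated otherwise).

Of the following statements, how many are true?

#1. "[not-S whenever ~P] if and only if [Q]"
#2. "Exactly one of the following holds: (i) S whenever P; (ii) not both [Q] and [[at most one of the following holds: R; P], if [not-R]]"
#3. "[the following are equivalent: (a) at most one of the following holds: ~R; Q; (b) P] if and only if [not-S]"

0

#1: This is (not P -> not S) iff Q.

not P = not False = True
not S = not False = True
not P -> not S = True -> True = True
(not P -> not S) iff Q = True iff False = False
Hence #1 is false.

#2: Parsed as (P -> S) xor (Q nand (not R -> (R nand P)))

P -> S = False -> False = True
not R = not True = False
R nand P = True nand False = True
not R -> (R nand P) = False -> True = True
Q nand (not R -> (R nand P)) = False nand True = True
(P -> S) xor (Q nand (not R -> (R nand P))) = True xor True = False
Thus #2 is false.

#3: Formalization: ((not R nand Q) iff P) iff not S

not R = not True = False
not R nand Q = False nand False = True
(not R nand Q) iff P = True iff False = False
not S = not False = True
((not R nand Q) iff P) iff not S = False iff True = False
So #3 is false.

Count: 0.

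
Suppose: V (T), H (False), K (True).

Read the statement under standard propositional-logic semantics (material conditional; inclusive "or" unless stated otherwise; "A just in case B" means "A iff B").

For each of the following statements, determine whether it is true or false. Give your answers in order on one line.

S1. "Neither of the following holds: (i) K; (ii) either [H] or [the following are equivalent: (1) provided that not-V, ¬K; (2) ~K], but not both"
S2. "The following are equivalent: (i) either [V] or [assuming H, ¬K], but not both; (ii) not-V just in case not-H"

S1 F, S2 T

S1: Formalization: K ↓ (H ⊕ ((¬V → ¬K) ↔ ¬K))

¬V = ¬T = F
¬K = ¬T = F
¬V → ¬K = F → F = T
¬K = ¬T = F
(¬V → ¬K) ↔ ¬K = T ↔ F = F
H ⊕ ((¬V → ¬K) ↔ ¬K) = F ⊕ F = F
K ↓ (H ⊕ ((¬V → ¬K) ↔ ¬K)) = T ↓ F = F
Hence S1 is false.

S2: In symbols: (V ⊕ (H → ¬K)) ↔ (¬V ↔ ¬H)

¬K = ¬T = F
H → ¬K = F → F = T
V ⊕ (H → ¬K) = T ⊕ T = F
¬V = ¬T = F
¬H = ¬F = T
¬V ↔ ¬H = F ↔ T = F
(V ⊕ (H → ¬K)) ↔ (¬V ↔ ¬H) = F ↔ F = T
So S2 is true.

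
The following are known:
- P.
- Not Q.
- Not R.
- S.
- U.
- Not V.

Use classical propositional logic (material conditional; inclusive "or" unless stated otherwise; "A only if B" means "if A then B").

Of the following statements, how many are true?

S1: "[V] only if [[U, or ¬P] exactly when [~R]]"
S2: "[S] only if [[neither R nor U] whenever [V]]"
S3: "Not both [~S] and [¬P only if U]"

3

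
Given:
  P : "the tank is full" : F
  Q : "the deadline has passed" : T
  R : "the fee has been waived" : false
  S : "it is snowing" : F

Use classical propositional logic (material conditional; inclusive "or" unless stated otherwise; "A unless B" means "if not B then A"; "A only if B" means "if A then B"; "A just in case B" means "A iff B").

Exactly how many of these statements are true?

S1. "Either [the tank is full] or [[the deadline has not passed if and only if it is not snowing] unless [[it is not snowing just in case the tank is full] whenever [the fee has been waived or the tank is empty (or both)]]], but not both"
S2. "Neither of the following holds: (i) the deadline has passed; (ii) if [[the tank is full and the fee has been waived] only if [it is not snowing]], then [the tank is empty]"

S1: In symbols: P xor ((~Q <-> ~S) | ((R | ~P) -> (~S <-> P)))

~Q = ~T = F
~S = ~F = T
~Q <-> ~S = F <-> T = F
~P = ~F = T
R | ~P = F | T = T
~S = ~F = T
~S <-> P = T <-> F = F
(R | ~P) -> (~S <-> P) = T -> F = F
(~Q <-> ~S) | ((R | ~P) -> (~S <-> P)) = F | F = F
P xor ((~Q <-> ~S) | ((R | ~P) -> (~S <-> P))) = F xor F = F
Thus S1 is false.

S2: This is Q nor (((P & R) -> ~S) -> ~P).

P & R = F & F = F
~S = ~F = T
(P & R) -> ~S = F -> T = T
~P = ~F = T
((P & R) -> ~S) -> ~P = T -> T = T
Q nor (((P & R) -> ~S) -> ~P) = T nor T = F
Hence S2 is false.

0 of the 2 statements are true (none).

0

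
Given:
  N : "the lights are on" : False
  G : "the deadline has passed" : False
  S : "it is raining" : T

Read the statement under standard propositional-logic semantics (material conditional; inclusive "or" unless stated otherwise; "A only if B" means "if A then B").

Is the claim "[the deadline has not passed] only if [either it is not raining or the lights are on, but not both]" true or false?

This is ¬G → (¬S ⊕ N).

¬G = ¬F = T
¬S = ¬T = F
¬S ⊕ N = F ⊕ F = F
¬G → (¬S ⊕ N) = T → F = F

False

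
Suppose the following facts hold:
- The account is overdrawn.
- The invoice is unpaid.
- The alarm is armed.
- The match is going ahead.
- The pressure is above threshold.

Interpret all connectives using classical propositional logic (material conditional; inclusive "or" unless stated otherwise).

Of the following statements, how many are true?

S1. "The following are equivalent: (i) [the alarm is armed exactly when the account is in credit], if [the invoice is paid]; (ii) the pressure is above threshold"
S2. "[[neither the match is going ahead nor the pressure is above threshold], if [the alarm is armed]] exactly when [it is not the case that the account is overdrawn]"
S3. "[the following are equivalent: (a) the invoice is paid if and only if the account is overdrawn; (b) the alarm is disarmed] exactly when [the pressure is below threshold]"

Let Q = "the invoice is paid" (False), R = "the alarm is armed" (True), P = "the account is overdrawn" (True), U = "the pressure is above threshold" (True), S = "the match is cancelled" (False).

S1: In symbols: (Q -> (R iff not P)) iff U

not P = not True = False
R iff not P = True iff False = False
Q -> (R iff not P) = False -> False = True
(Q -> (R iff not P)) iff U = True iff True = True
Hence S1 is true.

S2: Parsed as (R -> (not S nor U)) iff not P

not S = not False = True
not S nor U = True nor True = False
R -> (not S nor U) = True -> False = False
not P = not True = False
(R -> (not S nor U)) iff not P = False iff False = True
Hence S2 is true.

S3: This is ((Q iff P) iff not R) iff not U.

Q iff P = False iff True = False
not R = not True = False
(Q iff P) iff not R = False iff False = True
not U = not True = False
((Q iff P) iff not R) iff not U = True iff False = False
Hence S3 is false.

True statements: 2 (S1, S2).

2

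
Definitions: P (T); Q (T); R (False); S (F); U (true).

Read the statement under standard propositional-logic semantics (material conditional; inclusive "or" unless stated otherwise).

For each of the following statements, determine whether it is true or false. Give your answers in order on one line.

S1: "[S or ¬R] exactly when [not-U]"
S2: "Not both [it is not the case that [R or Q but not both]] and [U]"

S1 False; S2 True

S1: Parsed as (S | ~R) <-> ~U

~R = ~F = T
S | ~R = F | T = T
~U = ~T = F
(S | ~R) <-> ~U = T <-> F = F
Hence S1 is false.

S2: Formalization: ~(R xor Q) nand U

R xor Q = F xor T = T
~(R xor Q) = ~T = F
~(R xor Q) nand U = F nand T = T
Hence S2 is true.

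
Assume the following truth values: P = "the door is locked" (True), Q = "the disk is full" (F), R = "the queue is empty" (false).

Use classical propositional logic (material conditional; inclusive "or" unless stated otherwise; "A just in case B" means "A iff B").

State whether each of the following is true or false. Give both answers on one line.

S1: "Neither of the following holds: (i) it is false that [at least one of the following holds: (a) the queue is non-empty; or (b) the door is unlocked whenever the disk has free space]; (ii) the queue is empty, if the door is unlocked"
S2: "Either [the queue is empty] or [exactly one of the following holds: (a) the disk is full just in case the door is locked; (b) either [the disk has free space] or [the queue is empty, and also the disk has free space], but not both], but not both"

S1 F, S2 T

S1: In symbols: ~(~R | (~Q -> ~P)) nor (~P -> R)

~R = ~F = T
~Q = ~F = T
~P = ~T = F
~Q -> ~P = T -> F = F
~R | (~Q -> ~P) = T | F = T
~(~R | (~Q -> ~P)) = ~T = F
~P = ~T = F
~P -> R = F -> F = T
~(~R | (~Q -> ~P)) nor (~P -> R) = F nor T = F
Hence S1 is false.

S2: In symbols: R xor ((Q <-> P) xor (~Q xor (R & ~Q)))

Q <-> P = F <-> T = F
~Q = ~F = T
~Q = ~F = T
R & ~Q = F & T = F
~Q xor (R & ~Q) = T xor F = T
(Q <-> P) xor (~Q xor (R & ~Q)) = F xor T = T
R xor ((Q <-> P) xor (~Q xor (R & ~Q))) = F xor T = T
So S2 is true.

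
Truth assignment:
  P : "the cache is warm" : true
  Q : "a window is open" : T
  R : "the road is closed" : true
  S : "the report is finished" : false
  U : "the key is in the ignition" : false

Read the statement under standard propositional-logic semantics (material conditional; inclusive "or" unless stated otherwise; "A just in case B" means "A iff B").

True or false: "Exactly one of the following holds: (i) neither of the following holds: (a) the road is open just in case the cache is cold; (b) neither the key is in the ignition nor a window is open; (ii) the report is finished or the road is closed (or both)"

true

Values: R=T, P=T, U=F, Q=T, S=F.
This is ((¬R ↔ ¬P) ↓ (U ↓ Q)) ⊕ (S ∨ R).

¬R = ¬T = F
¬P = ¬T = F
¬R ↔ ¬P = F ↔ F = T
U ↓ Q = F ↓ T = F
(¬R ↔ ¬P) ↓ (U ↓ Q) = T ↓ F = F
S ∨ R = F ∨ T = T
((¬R ↔ ¬P) ↓ (U ↓ Q)) ⊕ (S ∨ R) = F ⊕ T = T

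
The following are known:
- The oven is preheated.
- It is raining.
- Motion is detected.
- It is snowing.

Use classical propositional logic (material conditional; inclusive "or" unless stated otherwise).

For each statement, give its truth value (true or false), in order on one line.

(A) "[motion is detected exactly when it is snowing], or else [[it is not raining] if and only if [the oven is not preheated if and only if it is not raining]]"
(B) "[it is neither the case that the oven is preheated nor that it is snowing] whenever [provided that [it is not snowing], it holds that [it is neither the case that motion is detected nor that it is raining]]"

Let K = "motion is detected" (T), S = "it is snowing" (T), Q = "it is raining" (T), H = "the oven is preheated" (T).

(A): Parsed as (K <-> S) | (~Q <-> (~H <-> ~Q))

K <-> S = T <-> T = T
~Q = ~T = F
~H = ~T = F
~Q = ~T = F
~H <-> ~Q = F <-> F = T
~Q <-> (~H <-> ~Q) = F <-> T = F
(K <-> S) | (~Q <-> (~H <-> ~Q)) = T | F = T
So (A) is true.

(B): Formalization: (~S -> (K nor Q)) -> (H nor S)

~S = ~T = F
K nor Q = T nor T = F
~S -> (K nor Q) = F -> F = T
H nor S = T nor T = F
(~S -> (K nor Q)) -> (H nor S) = T -> F = F
Hence (B) is false.

(A) True, (B) False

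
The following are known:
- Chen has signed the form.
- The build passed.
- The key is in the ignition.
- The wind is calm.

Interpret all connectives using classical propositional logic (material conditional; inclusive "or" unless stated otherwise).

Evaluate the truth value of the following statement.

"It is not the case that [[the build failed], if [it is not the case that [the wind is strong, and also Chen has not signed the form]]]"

true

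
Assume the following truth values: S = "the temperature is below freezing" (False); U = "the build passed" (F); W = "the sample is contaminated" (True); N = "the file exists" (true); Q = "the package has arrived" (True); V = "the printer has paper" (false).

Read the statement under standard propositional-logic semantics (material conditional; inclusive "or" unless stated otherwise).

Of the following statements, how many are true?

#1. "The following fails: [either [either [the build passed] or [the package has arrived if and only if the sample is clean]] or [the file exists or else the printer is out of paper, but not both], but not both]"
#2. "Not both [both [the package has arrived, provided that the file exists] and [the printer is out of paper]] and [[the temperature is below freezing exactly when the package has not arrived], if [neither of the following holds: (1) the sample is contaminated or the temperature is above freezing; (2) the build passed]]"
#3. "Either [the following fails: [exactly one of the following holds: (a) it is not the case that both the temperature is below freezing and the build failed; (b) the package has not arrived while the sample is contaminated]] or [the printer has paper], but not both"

#1: Parsed as ~((U | (Q <-> ~W)) xor (N xor ~V))

~W = ~T = F
Q <-> ~W = T <-> F = F
U | (Q <-> ~W) = F | F = F
~V = ~F = T
N xor ~V = T xor T = F
(U | (Q <-> ~W)) xor (N xor ~V) = F xor F = F
~((U | (Q <-> ~W)) xor (N xor ~V)) = ~F = T
Hence #1 is true.

#2: This is ((N -> Q) & ~V) nand (((W | ~S) nor U) -> (S <-> ~Q)).

N -> Q = T -> T = T
~V = ~F = T
(N -> Q) & ~V = T & T = T
~S = ~F = T
W | ~S = T | T = T
(W | ~S) nor U = T nor F = F
~Q = ~T = F
S <-> ~Q = F <-> F = T
((W | ~S) nor U) -> (S <-> ~Q) = F -> T = T
((N -> Q) & ~V) nand (((W | ~S) nor U) -> (S <-> ~Q)) = T nand T = F
So #2 is false.

#3: This is ~((S nand ~U) xor (~Q & W)) xor V.

~U = ~F = T
S nand ~U = F nand T = T
~Q = ~T = F
~Q & W = F & T = F
(S nand ~U) xor (~Q & W) = T xor F = T
~((S nand ~U) xor (~Q & W)) = ~T = F
~((S nand ~U) xor (~Q & W)) xor V = F xor F = F
So #3 is false.

Count: 1.

1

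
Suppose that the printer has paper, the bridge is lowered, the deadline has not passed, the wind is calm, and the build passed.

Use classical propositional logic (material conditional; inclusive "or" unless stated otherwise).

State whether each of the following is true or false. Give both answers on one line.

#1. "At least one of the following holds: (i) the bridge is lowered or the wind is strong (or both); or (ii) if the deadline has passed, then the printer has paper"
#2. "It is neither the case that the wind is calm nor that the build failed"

Let Q = "the bridge is raised" (False), S = "the wind is strong" (False), R = "the deadline has passed" (False), P = "the printer has paper" (True), U = "the build passed" (True).

#1: This is (not Q or S) or (R -> P).

not Q = not False = True
not Q or S = True or False = True
R -> P = False -> True = True
(not Q or S) or (R -> P) = True or True = True
So #1 is true.

#2: In symbols: not S nor not U

not S = not False = True
not U = not True = False
not S nor not U = True nor False = False
Hence #2 is false.

#1 T; #2 F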